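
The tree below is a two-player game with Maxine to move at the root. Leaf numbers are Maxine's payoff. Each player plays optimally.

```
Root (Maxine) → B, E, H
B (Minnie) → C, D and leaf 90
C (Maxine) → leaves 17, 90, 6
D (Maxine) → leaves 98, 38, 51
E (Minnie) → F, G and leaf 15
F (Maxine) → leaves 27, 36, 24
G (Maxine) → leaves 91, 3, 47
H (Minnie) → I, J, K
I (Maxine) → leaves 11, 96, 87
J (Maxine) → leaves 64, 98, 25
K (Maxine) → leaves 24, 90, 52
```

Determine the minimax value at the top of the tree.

90

C (Maxine): max(17, 90, 6) = 90
D (Maxine): max(98, 38, 51) = 98
B (Minnie): min(90, 98, 90) = 90
F (Maxine): max(27, 36, 24) = 36
G (Maxine): max(91, 3, 47) = 91
E (Minnie): min(36, 91, 15) = 15
I (Maxine): max(11, 96, 87) = 96
J (Maxine): max(64, 98, 25) = 98
K (Maxine): max(24, 90, 52) = 90
H (Minnie): min(96, 98, 90) = 90
Root (Maxine): max(90, 15, 90) = 90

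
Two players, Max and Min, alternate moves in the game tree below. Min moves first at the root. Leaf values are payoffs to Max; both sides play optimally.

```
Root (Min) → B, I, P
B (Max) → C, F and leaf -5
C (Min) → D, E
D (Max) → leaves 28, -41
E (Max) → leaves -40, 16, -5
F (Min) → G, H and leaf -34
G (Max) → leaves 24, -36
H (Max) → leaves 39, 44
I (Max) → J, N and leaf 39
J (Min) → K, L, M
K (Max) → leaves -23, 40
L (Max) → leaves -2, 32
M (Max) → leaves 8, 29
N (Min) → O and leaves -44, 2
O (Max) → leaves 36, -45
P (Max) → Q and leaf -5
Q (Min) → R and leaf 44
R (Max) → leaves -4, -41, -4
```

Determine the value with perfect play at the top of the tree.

-4

D (Max): max(28, -41) = 28
E (Max): max(-40, 16, -5) = 16
C (Min): min(28, 16) = 16
G (Max): max(24, -36) = 24
H (Max): max(39, 44) = 44
F (Min): min(24, 44, -34) = -34
B (Max): max(16, -34, -5) = 16
K (Max): max(-23, 40) = 40
L (Max): max(-2, 32) = 32
M (Max): max(8, 29) = 29
J (Min): min(40, 32, 29) = 29
O (Max): max(36, -45) = 36
N (Min): min(36, -44, 2) = -44
I (Max): max(29, -44, 39) = 39
R (Max): max(-4, -41, -4) = -4
Q (Min): min(-4, 44) = -4
P (Max): max(-4, -5) = -4
Root (Min): min(16, 39, -4) = -4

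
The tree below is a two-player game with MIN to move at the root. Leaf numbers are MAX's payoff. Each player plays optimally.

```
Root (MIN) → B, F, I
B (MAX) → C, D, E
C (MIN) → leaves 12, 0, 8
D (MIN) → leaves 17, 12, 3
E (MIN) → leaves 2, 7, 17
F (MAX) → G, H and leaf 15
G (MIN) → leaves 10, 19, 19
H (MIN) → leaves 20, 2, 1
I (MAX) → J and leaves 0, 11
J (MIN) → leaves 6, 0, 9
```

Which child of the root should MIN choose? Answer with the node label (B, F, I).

B

C (MIN): min(12, 0, 8) = 0
D (MIN): min(17, 12, 3) = 3
E (MIN): min(2, 7, 17) = 2
B (MAX): max(0, 3, 2) = 3
G (MIN): min(10, 19, 19) = 10
H (MIN): min(20, 2, 1) = 1
F (MAX): max(10, 1, 15) = 15
J (MIN): min(6, 0, 9) = 0
I (MAX): max(0, 0, 11) = 11
Root (MIN): min(3, 15, 11) = 3
MIN picks the child with the lowest value: B (value 3).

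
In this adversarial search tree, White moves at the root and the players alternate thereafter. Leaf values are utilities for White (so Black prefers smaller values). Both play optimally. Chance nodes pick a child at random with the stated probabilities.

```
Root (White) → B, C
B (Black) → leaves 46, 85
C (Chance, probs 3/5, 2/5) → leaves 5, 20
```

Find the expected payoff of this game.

B (Black): min(46, 85) = 46
C (Chance): 3/5·5 + 2/5·20 = 11
Root (White): max(46, 11) = 46

46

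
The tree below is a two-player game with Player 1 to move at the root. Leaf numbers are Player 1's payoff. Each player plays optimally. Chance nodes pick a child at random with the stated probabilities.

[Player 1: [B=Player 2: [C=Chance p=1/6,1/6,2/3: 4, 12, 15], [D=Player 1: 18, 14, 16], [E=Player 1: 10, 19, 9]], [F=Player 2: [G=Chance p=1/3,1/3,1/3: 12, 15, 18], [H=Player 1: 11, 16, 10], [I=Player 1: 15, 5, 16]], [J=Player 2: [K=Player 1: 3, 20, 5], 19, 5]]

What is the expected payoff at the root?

15

C (Chance): 1/6·4 + 1/6·12 + 2/3·15 = 12.67
D (Player 1): max(18, 14, 16) = 18
E (Player 1): max(10, 19, 9) = 19
B (Player 2): min(12.67, 18, 19) = 12.67
G (Chance): 1/3·12 + 1/3·15 + 1/3·18 = 15
H (Player 1): max(11, 16, 10) = 16
I (Player 1): max(15, 5, 16) = 16
F (Player 2): min(15, 16, 16) = 15
K (Player 1): max(3, 20, 5) = 20
J (Player 2): min(20, 19, 5) = 5
Root (Player 1): max(12.67, 15, 5) = 15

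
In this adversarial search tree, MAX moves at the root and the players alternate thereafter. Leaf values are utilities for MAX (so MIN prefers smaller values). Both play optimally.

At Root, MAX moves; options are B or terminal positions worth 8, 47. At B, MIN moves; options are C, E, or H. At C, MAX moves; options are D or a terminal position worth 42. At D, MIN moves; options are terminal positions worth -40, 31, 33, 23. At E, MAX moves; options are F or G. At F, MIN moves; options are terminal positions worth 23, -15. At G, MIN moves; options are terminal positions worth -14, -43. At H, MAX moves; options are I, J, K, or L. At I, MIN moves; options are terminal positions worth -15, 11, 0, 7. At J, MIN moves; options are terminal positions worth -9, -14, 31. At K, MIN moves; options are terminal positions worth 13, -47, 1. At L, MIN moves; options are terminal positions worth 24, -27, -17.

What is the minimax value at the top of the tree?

47

D (MIN): min(-40, 31, 33, 23) = -40
C (MAX): max(-40, 42) = 42
F (MIN): min(23, -15) = -15
G (MIN): min(-14, -43) = -43
E (MAX): max(-15, -43) = -15
I (MIN): min(-15, 11, 0, 7) = -15
J (MIN): min(-9, -14, 31) = -14
K (MIN): min(13, -47, 1) = -47
L (MIN): min(24, -27, -17) = -27
H (MAX): max(-15, -14, -47, -27) = -14
B (MIN): min(42, -15, -14) = -15
Root (MAX): max(-15, 8, 47) = 47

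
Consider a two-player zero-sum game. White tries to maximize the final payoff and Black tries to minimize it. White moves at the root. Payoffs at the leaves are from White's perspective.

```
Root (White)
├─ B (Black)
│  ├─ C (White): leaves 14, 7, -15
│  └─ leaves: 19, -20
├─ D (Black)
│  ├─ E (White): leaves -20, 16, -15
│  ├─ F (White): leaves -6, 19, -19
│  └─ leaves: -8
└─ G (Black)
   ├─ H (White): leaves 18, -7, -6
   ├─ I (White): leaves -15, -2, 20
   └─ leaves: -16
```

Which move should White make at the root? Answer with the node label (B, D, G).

C (White): max(14, 7, -15) = 14
B (Black): min(14, 19, -20) = -20
E (White): max(-20, 16, -15) = 16
F (White): max(-6, 19, -19) = 19
D (Black): min(16, 19, -8) = -8
H (White): max(18, -7, -6) = 18
I (White): max(-15, -2, 20) = 20
G (Black): min(18, 20, -16) = -16
Root (White): max(-20, -8, -16) = -8
White picks the child with the highest value: D (value -8).

D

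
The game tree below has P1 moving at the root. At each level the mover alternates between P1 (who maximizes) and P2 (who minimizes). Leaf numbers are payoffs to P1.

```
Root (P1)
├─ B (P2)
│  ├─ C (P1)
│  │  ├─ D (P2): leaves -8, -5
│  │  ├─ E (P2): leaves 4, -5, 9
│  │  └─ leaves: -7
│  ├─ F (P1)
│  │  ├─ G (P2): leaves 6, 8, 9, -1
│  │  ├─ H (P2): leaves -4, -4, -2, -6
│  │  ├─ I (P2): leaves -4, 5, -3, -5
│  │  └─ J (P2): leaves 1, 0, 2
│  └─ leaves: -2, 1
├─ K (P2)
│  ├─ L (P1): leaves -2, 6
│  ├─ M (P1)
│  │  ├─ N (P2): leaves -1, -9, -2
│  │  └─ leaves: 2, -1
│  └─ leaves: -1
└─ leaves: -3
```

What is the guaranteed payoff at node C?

D: min(-8, -5) = -8
E: min(4, -5, 9) = -5
C: max(-8, -5, -7) = -5

-5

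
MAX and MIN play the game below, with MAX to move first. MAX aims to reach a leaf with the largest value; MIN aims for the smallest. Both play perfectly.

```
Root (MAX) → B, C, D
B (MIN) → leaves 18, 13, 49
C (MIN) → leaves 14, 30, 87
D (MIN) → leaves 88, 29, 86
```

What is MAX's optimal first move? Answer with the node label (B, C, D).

D

B (MIN): min(18, 13, 49) = 13
C (MIN): min(14, 30, 87) = 14
D (MIN): min(88, 29, 86) = 29
Root (MAX): max(13, 14, 29) = 29
MAX picks the child with the highest value: D (value 29).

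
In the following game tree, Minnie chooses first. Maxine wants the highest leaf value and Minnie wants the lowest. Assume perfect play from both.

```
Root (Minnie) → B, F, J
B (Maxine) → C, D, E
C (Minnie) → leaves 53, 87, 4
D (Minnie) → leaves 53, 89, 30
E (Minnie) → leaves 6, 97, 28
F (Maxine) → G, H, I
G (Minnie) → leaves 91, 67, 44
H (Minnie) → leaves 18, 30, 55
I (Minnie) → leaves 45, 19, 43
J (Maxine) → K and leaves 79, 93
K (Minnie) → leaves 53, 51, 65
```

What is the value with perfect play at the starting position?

30

C (Minnie): min(53, 87, 4) = 4
D (Minnie): min(53, 89, 30) = 30
E (Minnie): min(6, 97, 28) = 6
B (Maxine): max(4, 30, 6) = 30
G (Minnie): min(91, 67, 44) = 44
H (Minnie): min(18, 30, 55) = 18
I (Minnie): min(45, 19, 43) = 19
F (Maxine): max(44, 18, 19) = 44
K (Minnie): min(53, 51, 65) = 51
J (Maxine): max(51, 79, 93) = 93
Root (Minnie): min(30, 44, 93) = 30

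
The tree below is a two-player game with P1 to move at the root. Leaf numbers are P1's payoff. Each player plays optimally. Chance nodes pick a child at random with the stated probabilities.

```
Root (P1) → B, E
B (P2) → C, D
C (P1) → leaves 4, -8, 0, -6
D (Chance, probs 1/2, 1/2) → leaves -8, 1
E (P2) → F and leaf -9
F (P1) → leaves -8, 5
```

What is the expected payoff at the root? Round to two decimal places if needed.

-3.5

C (P1): max(4, -8, 0, -6) = 4
D (Chance): 1/2·-8 + 1/2·1 = -3.5
B (P2): min(4, -3.5) = -3.5
F (P1): max(-8, 5) = 5
E (P2): min(5, -9) = -9
Root (P1): max(-3.5, -9) = -3.5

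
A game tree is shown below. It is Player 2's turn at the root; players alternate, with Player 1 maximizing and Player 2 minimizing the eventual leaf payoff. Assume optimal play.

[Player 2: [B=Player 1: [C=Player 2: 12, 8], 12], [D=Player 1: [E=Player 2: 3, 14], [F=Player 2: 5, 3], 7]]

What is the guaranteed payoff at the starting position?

7

C (Player 2): min(12, 8) = 8
B (Player 1): max(8, 12) = 12
E (Player 2): min(3, 14) = 3
F (Player 2): min(5, 3) = 3
D (Player 1): max(3, 3, 7) = 7
Root (Player 2): min(12, 7) = 7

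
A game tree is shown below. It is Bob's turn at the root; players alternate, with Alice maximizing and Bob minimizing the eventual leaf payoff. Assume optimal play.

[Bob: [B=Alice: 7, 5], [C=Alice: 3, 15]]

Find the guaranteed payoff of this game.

7

B (Alice): max(7, 5) = 7
C (Alice): max(3, 15) = 15
Root (Bob): min(7, 15) = 7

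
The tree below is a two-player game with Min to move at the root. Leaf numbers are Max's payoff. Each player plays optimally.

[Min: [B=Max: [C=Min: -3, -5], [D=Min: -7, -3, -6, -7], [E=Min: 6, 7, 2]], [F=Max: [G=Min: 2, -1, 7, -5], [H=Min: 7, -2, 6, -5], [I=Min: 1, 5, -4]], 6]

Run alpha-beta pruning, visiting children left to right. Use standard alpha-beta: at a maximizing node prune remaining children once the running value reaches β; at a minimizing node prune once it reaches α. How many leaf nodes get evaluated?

C [α=-∞,β=+∞]: v=-5
D [α=-5,β=+∞]: v=-7 after child 1 ≤ α → α-cutoff, skip 3
E [α=-5,β=+∞]: v=2
B [α=-∞,β=+∞]: v=2
G [α=-∞,β=2]: v=-5
H [α=-5,β=2]: v=-5
I [α=-5,β=2]: v=-4
F [α=-∞,β=2]: v=-4
Root [α=-∞,β=+∞]: v=-4
Leaves evaluated: 18 of 21.

18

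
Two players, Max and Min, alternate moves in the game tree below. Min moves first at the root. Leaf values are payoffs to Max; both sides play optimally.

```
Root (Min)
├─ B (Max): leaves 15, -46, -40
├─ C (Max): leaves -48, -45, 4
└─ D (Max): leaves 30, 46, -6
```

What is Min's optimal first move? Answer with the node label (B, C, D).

C

B (Max): max(15, -46, -40) = 15
C (Max): max(-48, -45, 4) = 4
D (Max): max(30, 46, -6) = 46
Root (Min): min(15, 4, 46) = 4
Min picks the child with the lowest value: C (value 4).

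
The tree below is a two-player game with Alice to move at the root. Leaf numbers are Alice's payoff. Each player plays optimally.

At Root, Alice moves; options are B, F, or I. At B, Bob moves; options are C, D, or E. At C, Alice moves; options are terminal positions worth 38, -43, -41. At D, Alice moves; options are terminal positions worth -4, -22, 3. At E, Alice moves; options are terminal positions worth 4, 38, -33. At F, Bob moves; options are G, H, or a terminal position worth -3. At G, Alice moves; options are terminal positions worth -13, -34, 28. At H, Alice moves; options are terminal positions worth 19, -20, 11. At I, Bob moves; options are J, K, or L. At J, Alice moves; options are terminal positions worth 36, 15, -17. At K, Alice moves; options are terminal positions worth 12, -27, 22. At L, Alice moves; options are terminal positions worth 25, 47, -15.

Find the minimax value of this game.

C (Alice): max(38, -43, -41) = 38
D (Alice): max(-4, -22, 3) = 3
E (Alice): max(4, 38, -33) = 38
B (Bob): min(38, 3, 38) = 3
G (Alice): max(-13, -34, 28) = 28
H (Alice): max(19, -20, 11) = 19
F (Bob): min(28, 19, -3) = -3
J (Alice): max(36, 15, -17) = 36
K (Alice): max(12, -27, 22) = 22
L (Alice): max(25, 47, -15) = 47
I (Bob): min(36, 22, 47) = 22
Root (Alice): max(3, -3, 22) = 22

22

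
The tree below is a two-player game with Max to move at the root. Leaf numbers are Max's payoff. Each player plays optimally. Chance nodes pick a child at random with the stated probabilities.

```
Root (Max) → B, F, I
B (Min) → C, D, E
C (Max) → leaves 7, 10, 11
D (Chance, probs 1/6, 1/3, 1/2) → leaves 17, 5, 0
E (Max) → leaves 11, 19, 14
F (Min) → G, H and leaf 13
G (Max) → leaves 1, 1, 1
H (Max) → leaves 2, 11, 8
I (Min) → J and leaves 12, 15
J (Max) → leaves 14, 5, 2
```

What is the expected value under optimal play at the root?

C (Max): max(7, 10, 11) = 11
D (Chance): 1/6·17 + 1/3·5 + 1/2·0 = 4.5
E (Max): max(11, 19, 14) = 19
B (Min): min(11, 4.5, 19) = 4.5
G (Max): max(1, 1, 1) = 1
H (Max): max(2, 11, 8) = 11
F (Min): min(1, 11, 13) = 1
J (Max): max(14, 5, 2) = 14
I (Min): min(14, 12, 15) = 12
Root (Max): max(4.5, 1, 12) = 12

12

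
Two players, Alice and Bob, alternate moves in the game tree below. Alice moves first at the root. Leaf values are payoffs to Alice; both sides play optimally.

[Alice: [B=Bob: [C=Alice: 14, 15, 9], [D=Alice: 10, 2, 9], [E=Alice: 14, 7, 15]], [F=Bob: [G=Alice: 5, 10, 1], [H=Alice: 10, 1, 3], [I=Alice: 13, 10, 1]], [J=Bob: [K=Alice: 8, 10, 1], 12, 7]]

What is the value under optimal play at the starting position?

C (Alice): max(14, 15, 9) = 15
D (Alice): max(10, 2, 9) = 10
E (Alice): max(14, 7, 15) = 15
B (Bob): min(15, 10, 15) = 10
G (Alice): max(5, 10, 1) = 10
H (Alice): max(10, 1, 3) = 10
I (Alice): max(13, 10, 1) = 13
F (Bob): min(10, 10, 13) = 10
K (Alice): max(8, 10, 1) = 10
J (Bob): min(10, 12, 7) = 7
Root (Alice): max(10, 10, 7) = 10

10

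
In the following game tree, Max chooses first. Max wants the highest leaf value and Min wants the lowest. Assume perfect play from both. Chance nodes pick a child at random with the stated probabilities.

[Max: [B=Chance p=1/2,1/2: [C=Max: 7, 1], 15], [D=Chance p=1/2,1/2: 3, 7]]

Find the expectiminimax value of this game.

11

C (Max): max(7, 1) = 7
B (Chance): 1/2·7 + 1/2·15 = 11
D (Chance): 1/2·3 + 1/2·7 = 5
Root (Max): max(11, 5) = 11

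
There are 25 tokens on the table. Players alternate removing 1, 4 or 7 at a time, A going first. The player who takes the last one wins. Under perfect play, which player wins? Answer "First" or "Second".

i:   0  1  2  3  4  5  6  7  8  9 10 11 12 13 14 15 16 17 18 19 20 21 22 23 24 25
     L  W  L  W  W  L  W  W  L  W  L  W  W  L  W  W  L  W  L  W  W  L  W  W  L  W
Position 25 is W, so the first player wins.

First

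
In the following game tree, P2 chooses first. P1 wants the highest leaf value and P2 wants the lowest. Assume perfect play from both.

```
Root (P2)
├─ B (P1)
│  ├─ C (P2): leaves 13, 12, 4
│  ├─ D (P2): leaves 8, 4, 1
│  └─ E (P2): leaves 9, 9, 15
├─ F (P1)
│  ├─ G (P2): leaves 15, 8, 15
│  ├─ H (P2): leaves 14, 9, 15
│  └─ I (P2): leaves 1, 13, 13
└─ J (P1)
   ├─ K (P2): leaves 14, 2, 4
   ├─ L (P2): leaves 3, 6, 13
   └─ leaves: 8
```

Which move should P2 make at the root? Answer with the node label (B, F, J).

J

C (P2): min(13, 12, 4) = 4
D (P2): min(8, 4, 1) = 1
E (P2): min(9, 9, 15) = 9
B (P1): max(4, 1, 9) = 9
G (P2): min(15, 8, 15) = 8
H (P2): min(14, 9, 15) = 9
I (P2): min(1, 13, 13) = 1
F (P1): max(8, 9, 1) = 9
K (P2): min(14, 2, 4) = 2
L (P2): min(3, 6, 13) = 3
J (P1): max(2, 3, 8) = 8
Root (P2): min(9, 9, 8) = 8
P2 picks the child with the lowest value: J (value 8).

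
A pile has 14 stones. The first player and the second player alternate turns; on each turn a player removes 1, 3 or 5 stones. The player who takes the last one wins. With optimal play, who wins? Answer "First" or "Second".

i:   0  1  2  3  4  5  6  7  8  9 10 11 12 13 14
     L  W  L  W  L  W  L  W  L  W  L  W  L  W  L
Position 14 is L, so the second player wins.

Second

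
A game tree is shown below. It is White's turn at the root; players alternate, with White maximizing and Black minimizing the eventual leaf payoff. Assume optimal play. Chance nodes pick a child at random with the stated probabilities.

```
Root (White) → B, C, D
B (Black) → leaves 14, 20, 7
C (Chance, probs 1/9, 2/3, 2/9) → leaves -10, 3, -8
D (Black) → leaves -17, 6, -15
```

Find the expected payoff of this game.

B (Black): min(14, 20, 7) = 7
C (Chance): 1/9·-10 + 2/3·3 + 2/9·-8 = -0.89
D (Black): min(-17, 6, -15) = -17
Root (White): max(7, -0.89, -17) = 7

7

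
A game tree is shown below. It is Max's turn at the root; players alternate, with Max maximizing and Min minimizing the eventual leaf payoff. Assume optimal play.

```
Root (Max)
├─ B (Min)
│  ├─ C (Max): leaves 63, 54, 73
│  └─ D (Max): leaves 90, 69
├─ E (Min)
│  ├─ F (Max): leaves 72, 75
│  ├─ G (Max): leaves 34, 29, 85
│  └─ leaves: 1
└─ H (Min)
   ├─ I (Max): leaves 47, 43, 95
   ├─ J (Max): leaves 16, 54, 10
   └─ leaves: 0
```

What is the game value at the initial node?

73

C (Max): max(63, 54, 73) = 73
D (Max): max(90, 69) = 90
B (Min): min(73, 90) = 73
F (Max): max(72, 75) = 75
G (Max): max(34, 29, 85) = 85
E (Min): min(75, 85, 1) = 1
I (Max): max(47, 43, 95) = 95
J (Max): max(16, 54, 10) = 54
H (Min): min(95, 54, 0) = 0
Root (Max): max(73, 1, 0) = 73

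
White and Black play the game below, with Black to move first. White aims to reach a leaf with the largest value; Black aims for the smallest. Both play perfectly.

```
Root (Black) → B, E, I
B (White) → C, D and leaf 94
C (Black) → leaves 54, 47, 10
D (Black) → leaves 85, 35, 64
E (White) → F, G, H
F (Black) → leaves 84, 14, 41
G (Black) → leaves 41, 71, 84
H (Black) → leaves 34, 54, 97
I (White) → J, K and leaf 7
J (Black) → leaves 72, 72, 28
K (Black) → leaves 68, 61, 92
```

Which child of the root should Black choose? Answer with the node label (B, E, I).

C (Black): min(54, 47, 10) = 10
D (Black): min(85, 35, 64) = 35
B (White): max(10, 35, 94) = 94
F (Black): min(84, 14, 41) = 14
G (Black): min(41, 71, 84) = 41
H (Black): min(34, 54, 97) = 34
E (White): max(14, 41, 34) = 41
J (Black): min(72, 72, 28) = 28
K (Black): min(68, 61, 92) = 61
I (White): max(28, 61, 7) = 61
Root (Black): min(94, 41, 61) = 41
Black picks the child with the lowest value: E (value 41).

E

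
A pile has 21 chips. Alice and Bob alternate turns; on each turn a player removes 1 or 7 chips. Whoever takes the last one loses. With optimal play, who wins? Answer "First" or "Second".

Compute winning (W) and losing (L) positions by backward induction:
i:   0  1  2  3  4  5  6  7  8  9 10 11 12 13 14 15 16 17 18 19 20 21
     W  L  W  L  W  L  W  L  W  L  W  L  W  L  W  L  W  L  W  L  W  L
Position 21 is L, so the second player wins.

Second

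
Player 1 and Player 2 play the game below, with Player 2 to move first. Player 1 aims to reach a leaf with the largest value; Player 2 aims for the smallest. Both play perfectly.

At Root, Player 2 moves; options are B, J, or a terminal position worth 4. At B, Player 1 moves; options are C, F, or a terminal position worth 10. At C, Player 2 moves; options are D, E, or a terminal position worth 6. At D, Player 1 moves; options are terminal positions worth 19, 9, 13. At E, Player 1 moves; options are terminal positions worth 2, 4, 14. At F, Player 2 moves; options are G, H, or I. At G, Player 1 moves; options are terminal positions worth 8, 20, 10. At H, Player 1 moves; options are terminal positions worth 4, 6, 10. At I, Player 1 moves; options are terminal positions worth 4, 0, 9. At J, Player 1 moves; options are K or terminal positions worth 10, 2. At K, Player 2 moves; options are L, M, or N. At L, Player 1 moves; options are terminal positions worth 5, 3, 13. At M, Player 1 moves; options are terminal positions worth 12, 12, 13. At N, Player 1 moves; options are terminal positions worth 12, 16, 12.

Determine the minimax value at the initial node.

D (Player 1): max(19, 9, 13) = 19
E (Player 1): max(2, 4, 14) = 14
C (Player 2): min(19, 14, 6) = 6
G (Player 1): max(8, 20, 10) = 20
H (Player 1): max(4, 6, 10) = 10
I (Player 1): max(4, 0, 9) = 9
F (Player 2): min(20, 10, 9) = 9
B (Player 1): max(6, 9, 10) = 10
L (Player 1): max(5, 3, 13) = 13
M (Player 1): max(12, 12, 13) = 13
N (Player 1): max(12, 16, 12) = 16
K (Player 2): min(13, 13, 16) = 13
J (Player 1): max(13, 10, 2) = 13
Root (Player 2): min(10, 13, 4) = 4

4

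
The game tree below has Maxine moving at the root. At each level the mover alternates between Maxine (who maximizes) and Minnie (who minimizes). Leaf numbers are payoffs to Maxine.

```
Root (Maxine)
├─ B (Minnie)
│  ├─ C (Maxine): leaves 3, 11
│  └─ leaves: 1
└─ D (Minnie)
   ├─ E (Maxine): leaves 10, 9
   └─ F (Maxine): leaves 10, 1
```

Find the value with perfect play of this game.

10

C (Maxine): max(3, 11) = 11
B (Minnie): min(11, 1) = 1
E (Maxine): max(10, 9) = 10
F (Maxine): max(10, 1) = 10
D (Minnie): min(10, 10) = 10
Root (Maxine): max(1, 10) = 10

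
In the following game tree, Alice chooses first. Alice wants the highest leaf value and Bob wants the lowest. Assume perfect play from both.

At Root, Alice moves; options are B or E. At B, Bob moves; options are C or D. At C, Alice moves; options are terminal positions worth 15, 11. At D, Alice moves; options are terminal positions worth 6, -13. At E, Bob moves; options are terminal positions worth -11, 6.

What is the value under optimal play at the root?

C (Alice): max(15, 11) = 15
D (Alice): max(6, -13) = 6
B (Bob): min(15, 6) = 6
E (Bob): min(-11, 6) = -11
Root (Alice): max(6, -11) = 6

6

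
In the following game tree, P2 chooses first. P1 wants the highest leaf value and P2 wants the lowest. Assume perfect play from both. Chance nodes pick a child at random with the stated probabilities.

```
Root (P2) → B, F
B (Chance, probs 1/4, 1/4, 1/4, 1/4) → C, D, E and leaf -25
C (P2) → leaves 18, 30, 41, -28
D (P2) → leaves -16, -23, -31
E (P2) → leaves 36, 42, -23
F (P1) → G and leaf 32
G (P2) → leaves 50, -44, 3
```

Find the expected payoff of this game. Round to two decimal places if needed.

-26.75

C (P2): min(18, 30, 41, -28) = -28
D (P2): min(-16, -23, -31) = -31
E (P2): min(36, 42, -23) = -23
B (Chance): 1/4·-28 + 1/4·-31 + 1/4·-23 + 1/4·-25 = -26.75
G (P2): min(50, -44, 3) = -44
F (P1): max(-44, 32) = 32
Root (P2): min(-26.75, 32) = -26.75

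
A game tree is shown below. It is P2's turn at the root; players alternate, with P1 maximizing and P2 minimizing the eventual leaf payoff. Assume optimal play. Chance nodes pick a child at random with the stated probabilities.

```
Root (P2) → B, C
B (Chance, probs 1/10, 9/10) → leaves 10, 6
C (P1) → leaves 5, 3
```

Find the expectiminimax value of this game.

B (Chance): 1/10·10 + 9/10·6 = 6.4
C (P1): max(5, 3) = 5
Root (P2): min(6.4, 5) = 5

5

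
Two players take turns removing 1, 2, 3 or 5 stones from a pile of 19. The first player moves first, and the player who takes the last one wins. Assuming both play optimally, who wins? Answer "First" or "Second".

First

W/L table (W = player to move can force a win):
i:   0  1  2  3  4  5  6  7  8  9 10 11 12 13 14 15 16 17 18 19
     L  W  W  W  L  W  W  W  L  W  W  W  L  W  W  W  L  W  W  W
Position 19 is W, so the first player wins.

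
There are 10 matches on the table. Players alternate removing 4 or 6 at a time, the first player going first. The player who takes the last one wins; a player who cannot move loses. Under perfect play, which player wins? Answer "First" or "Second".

Second

Mark each pile size as W (mover wins) or L (mover loses):
i:   0  1  2  3  4  5  6  7  8  9 10
     L  L  L  L  W  W  W  W  W  W  L
Position 10 is L, so the second player wins.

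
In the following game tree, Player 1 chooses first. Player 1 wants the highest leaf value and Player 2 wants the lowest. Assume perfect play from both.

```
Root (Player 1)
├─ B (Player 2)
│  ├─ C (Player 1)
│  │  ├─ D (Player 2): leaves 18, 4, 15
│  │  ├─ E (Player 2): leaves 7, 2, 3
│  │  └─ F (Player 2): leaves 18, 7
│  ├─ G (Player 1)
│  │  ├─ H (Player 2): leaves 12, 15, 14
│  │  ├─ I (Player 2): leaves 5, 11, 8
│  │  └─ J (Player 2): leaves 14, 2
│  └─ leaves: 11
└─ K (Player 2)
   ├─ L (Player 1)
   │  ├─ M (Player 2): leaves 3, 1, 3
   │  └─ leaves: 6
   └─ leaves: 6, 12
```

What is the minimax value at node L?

6

M: min(3, 1, 3) = 1
L: max(1, 6) = 6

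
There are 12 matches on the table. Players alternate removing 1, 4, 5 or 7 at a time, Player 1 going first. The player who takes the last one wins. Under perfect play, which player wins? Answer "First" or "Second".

i:   0  1  2  3  4  5  6  7  8  9 10 11 12
     L  W  L  W  W  W  W  W  L  W  L  W  W
Position 12 is W, so the first player wins.

First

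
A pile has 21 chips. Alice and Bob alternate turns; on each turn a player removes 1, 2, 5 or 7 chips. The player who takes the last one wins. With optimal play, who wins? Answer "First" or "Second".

Second

Compute winning (W) and losing (L) positions by backward induction:
i:   0  1  2  3  4  5  6  7  8  9 10 11 12 13 14 15 16 17 18 19 20 21
     L  W  W  L  W  W  L  W  W  L  W  W  L  W  W  L  W  W  L  W  W  L
Position 21 is L, so the second player wins.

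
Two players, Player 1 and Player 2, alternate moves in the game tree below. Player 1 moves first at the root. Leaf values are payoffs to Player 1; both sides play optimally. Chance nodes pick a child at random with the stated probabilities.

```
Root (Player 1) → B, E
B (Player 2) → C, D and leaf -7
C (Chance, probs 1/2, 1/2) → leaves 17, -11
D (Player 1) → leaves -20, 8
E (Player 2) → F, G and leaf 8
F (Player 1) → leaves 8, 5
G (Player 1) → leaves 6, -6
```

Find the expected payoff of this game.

6

C (Chance): 1/2·17 + 1/2·-11 = 3
D (Player 1): max(-20, 8) = 8
B (Player 2): min(3, 8, -7) = -7
F (Player 1): max(8, 5) = 8
G (Player 1): max(6, -6) = 6
E (Player 2): min(8, 6, 8) = 6
Root (Player 1): max(-7, 6) = 6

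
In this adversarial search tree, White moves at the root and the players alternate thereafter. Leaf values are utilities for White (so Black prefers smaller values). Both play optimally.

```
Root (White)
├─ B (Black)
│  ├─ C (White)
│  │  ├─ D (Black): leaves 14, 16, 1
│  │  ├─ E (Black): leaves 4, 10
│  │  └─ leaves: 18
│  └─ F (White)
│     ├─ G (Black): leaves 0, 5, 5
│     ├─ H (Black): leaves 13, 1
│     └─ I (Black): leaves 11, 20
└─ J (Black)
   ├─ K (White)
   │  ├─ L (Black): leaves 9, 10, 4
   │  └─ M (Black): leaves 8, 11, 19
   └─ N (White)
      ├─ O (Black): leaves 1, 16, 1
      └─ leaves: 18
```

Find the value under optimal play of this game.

11

D (Black): min(14, 16, 1) = 1
E (Black): min(4, 10) = 4
C (White): max(1, 4, 18) = 18
G (Black): min(0, 5, 5) = 0
H (Black): min(13, 1) = 1
I (Black): min(11, 20) = 11
F (White): max(0, 1, 11) = 11
B (Black): min(18, 11) = 11
L (Black): min(9, 10, 4) = 4
M (Black): min(8, 11, 19) = 8
K (White): max(4, 8) = 8
O (Black): min(1, 16, 1) = 1
N (White): max(1, 18) = 18
J (Black): min(8, 18) = 8
Root (White): max(11, 8) = 11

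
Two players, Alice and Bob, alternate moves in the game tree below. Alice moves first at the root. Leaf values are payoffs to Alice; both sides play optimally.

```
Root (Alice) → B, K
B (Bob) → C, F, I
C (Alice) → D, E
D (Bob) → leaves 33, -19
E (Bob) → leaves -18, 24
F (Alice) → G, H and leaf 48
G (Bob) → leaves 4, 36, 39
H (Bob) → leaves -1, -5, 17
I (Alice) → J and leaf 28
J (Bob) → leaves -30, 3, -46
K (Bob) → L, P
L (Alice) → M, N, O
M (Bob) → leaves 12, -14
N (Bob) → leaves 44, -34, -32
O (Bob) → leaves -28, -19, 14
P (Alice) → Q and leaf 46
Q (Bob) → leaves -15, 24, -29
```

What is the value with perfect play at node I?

28

J: min(-30, 3, -46) = -46
I: max(-46, 28) = 28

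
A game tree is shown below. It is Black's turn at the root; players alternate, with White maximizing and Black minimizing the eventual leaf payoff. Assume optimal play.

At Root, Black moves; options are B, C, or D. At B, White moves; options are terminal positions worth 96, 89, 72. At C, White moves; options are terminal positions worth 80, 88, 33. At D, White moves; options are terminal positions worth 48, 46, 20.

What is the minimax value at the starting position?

48

B (White): max(96, 89, 72) = 96
C (White): max(80, 88, 33) = 88
D (White): max(48, 46, 20) = 48
Root (Black): min(96, 88, 48) = 48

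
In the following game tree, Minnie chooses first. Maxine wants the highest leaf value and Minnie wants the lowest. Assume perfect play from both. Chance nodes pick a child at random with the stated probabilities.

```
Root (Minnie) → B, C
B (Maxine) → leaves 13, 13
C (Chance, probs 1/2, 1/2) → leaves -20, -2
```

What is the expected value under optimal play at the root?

B (Maxine): max(13, 13) = 13
C (Chance): 1/2·-20 + 1/2·-2 = -11
Root (Minnie): min(13, -11) = -11

-11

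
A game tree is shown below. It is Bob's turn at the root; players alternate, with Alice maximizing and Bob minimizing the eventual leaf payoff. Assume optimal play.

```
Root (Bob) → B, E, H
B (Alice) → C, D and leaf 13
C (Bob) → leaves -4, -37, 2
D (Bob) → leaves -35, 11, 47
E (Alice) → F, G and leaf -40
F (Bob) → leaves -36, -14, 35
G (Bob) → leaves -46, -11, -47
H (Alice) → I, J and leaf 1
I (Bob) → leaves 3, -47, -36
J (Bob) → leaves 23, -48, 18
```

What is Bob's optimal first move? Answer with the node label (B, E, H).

E

C (Bob): min(-4, -37, 2) = -37
D (Bob): min(-35, 11, 47) = -35
B (Alice): max(-37, -35, 13) = 13
F (Bob): min(-36, -14, 35) = -36
G (Bob): min(-46, -11, -47) = -47
E (Alice): max(-36, -47, -40) = -36
I (Bob): min(3, -47, -36) = -47
J (Bob): min(23, -48, 18) = -48
H (Alice): max(-47, -48, 1) = 1
Root (Bob): min(13, -36, 1) = -36
Bob picks the child with the lowest value: E (value -36).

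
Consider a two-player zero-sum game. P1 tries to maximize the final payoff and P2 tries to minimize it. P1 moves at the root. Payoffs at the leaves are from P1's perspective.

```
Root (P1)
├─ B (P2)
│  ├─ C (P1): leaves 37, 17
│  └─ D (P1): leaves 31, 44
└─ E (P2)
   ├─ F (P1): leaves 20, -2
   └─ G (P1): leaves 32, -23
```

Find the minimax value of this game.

C (P1): max(37, 17) = 37
D (P1): max(31, 44) = 44
B (P2): min(37, 44) = 37
F (P1): max(20, -2) = 20
G (P1): max(32, -23) = 32
E (P2): min(20, 32) = 20
Root (P1): max(37, 20) = 37

37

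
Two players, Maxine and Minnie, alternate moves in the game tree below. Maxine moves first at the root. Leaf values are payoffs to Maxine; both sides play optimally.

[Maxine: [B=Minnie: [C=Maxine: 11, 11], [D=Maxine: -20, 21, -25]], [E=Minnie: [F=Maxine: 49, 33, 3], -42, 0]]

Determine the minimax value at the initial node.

C (Maxine): max(11, 11) = 11
D (Maxine): max(-20, 21, -25) = 21
B (Minnie): min(11, 21) = 11
F (Maxine): max(49, 33, 3) = 49
E (Minnie): min(49, -42, 0) = -42
Root (Maxine): max(11, -42) = 11

11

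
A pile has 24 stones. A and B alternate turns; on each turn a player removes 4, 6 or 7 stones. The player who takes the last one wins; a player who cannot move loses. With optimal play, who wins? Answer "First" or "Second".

Positions where the player to move wins (W) vs loses (L):
i:   0  1  2  3  4  5  6  7  8  9 10 11 12 13 14 15 16 17 18 19 20 21 22 23 24
     L  L  L  L  W  W  W  W  W  W  W  L  L  L  L  W  W  W  W  W  W  W  L  L  L
Position 24 is L, so the second player wins.

Second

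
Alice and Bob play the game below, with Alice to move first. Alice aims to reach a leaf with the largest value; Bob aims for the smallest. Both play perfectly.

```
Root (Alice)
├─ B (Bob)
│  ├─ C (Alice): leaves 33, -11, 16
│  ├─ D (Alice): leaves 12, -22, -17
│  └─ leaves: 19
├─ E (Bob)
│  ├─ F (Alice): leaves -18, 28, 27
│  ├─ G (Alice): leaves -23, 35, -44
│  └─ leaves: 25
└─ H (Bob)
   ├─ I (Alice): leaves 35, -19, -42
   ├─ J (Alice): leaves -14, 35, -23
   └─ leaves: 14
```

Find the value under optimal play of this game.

25

C (Alice): max(33, -11, 16) = 33
D (Alice): max(12, -22, -17) = 12
B (Bob): min(33, 12, 19) = 12
F (Alice): max(-18, 28, 27) = 28
G (Alice): max(-23, 35, -44) = 35
E (Bob): min(28, 35, 25) = 25
I (Alice): max(35, -19, -42) = 35
J (Alice): max(-14, 35, -23) = 35
H (Bob): min(35, 35, 14) = 14
Root (Alice): max(12, 25, 14) = 25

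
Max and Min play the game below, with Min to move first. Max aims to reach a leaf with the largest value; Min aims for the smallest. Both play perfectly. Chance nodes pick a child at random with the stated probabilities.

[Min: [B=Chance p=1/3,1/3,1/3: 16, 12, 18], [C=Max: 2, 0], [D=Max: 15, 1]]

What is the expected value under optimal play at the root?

2

B (Chance): 1/3·16 + 1/3·12 + 1/3·18 = 15.33
C (Max): max(2, 0) = 2
D (Max): max(15, 1) = 15
Root (Min): min(15.33, 2, 15) = 2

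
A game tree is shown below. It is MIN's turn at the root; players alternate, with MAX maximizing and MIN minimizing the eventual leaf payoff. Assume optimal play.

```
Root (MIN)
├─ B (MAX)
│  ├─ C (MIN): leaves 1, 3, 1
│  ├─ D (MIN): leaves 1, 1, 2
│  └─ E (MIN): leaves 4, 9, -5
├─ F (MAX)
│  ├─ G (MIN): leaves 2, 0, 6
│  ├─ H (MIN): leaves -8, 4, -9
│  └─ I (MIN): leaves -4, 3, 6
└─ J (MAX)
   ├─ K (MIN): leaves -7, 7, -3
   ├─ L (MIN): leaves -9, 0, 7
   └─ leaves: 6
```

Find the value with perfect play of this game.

C (MIN): min(1, 3, 1) = 1
D (MIN): min(1, 1, 2) = 1
E (MIN): min(4, 9, -5) = -5
B (MAX): max(1, 1, -5) = 1
G (MIN): min(2, 0, 6) = 0
H (MIN): min(-8, 4, -9) = -9
I (MIN): min(-4, 3, 6) = -4
F (MAX): max(0, -9, -4) = 0
K (MIN): min(-7, 7, -3) = -7
L (MIN): min(-9, 0, 7) = -9
J (MAX): max(-7, -9, 6) = 6
Root (MIN): min(1, 0, 6) = 0

0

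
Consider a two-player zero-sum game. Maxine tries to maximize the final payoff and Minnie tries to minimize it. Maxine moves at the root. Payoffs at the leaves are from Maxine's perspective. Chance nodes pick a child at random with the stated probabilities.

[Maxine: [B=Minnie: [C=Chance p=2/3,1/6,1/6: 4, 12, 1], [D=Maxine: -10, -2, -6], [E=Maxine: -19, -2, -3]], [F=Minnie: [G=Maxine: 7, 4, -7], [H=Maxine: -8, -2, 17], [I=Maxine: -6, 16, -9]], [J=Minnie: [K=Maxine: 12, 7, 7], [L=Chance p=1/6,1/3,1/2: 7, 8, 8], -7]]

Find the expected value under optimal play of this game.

C (Chance): 2/3·4 + 1/6·12 + 1/6·1 = 4.83
D (Maxine): max(-10, -2, -6) = -2
E (Maxine): max(-19, -2, -3) = -2
B (Minnie): min(4.83, -2, -2) = -2
G (Maxine): max(7, 4, -7) = 7
H (Maxine): max(-8, -2, 17) = 17
I (Maxine): max(-6, 16, -9) = 16
F (Minnie): min(7, 17, 16) = 7
K (Maxine): max(12, 7, 7) = 12
L (Chance): 1/6·7 + 1/3·8 + 1/2·8 = 7.83
J (Minnie): min(12, 7.83, -7) = -7
Root (Maxine): max(-2, 7, -7) = 7

7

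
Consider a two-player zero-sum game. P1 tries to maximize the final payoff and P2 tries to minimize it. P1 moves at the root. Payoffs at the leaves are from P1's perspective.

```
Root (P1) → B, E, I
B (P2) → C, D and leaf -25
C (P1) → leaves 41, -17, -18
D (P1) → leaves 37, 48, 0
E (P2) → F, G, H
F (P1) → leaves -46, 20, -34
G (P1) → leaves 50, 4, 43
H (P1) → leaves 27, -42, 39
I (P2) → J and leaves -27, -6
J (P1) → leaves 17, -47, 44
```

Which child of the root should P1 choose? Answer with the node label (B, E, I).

C (P1): max(41, -17, -18) = 41
D (P1): max(37, 48, 0) = 48
B (P2): min(41, 48, -25) = -25
F (P1): max(-46, 20, -34) = 20
G (P1): max(50, 4, 43) = 50
H (P1): max(27, -42, 39) = 39
E (P2): min(20, 50, 39) = 20
J (P1): max(17, -47, 44) = 44
I (P2): min(44, -27, -6) = -27
Root (P1): max(-25, 20, -27) = 20
P1 picks the child with the highest value: E (value 20).

E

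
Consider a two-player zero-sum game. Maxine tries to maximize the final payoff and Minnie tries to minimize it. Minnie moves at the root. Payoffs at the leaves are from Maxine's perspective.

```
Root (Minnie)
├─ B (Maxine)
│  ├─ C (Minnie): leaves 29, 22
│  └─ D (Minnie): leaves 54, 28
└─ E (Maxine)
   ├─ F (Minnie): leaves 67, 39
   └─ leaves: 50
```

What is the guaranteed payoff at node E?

F: min(67, 39) = 39
E: max(39, 50) = 50

50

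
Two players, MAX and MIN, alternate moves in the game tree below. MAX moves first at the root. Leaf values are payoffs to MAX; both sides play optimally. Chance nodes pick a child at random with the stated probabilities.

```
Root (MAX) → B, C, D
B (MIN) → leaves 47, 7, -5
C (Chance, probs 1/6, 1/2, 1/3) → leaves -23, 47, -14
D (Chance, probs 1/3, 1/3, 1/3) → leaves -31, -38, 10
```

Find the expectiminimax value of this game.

15

B (MIN): min(47, 7, -5) = -5
C (Chance): 1/6·-23 + 1/2·47 + 1/3·-14 = 15
D (Chance): 1/3·-31 + 1/3·-38 + 1/3·10 = -19.67
Root (MAX): max(-5, 15, -19.67) = 15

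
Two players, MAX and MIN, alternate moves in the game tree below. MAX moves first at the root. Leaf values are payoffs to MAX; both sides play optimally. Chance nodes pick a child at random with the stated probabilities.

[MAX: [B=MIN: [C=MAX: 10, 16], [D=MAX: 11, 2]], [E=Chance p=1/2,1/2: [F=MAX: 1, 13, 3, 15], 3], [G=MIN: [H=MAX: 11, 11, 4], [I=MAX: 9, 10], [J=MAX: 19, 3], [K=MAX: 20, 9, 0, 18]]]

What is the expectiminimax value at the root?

C (MAX): max(10, 16) = 16
D (MAX): max(11, 2) = 11
B (MIN): min(16, 11) = 11
F (MAX): max(1, 13, 3, 15) = 15
E (Chance): 1/2·15 + 1/2·3 = 9
H (MAX): max(11, 11, 4) = 11
I (MAX): max(9, 10) = 10
J (MAX): max(19, 3) = 19
K (MAX): max(20, 9, 0, 18) = 20
G (MIN): min(11, 10, 19, 20) = 10
Root (MAX): max(11, 9, 10) = 11

11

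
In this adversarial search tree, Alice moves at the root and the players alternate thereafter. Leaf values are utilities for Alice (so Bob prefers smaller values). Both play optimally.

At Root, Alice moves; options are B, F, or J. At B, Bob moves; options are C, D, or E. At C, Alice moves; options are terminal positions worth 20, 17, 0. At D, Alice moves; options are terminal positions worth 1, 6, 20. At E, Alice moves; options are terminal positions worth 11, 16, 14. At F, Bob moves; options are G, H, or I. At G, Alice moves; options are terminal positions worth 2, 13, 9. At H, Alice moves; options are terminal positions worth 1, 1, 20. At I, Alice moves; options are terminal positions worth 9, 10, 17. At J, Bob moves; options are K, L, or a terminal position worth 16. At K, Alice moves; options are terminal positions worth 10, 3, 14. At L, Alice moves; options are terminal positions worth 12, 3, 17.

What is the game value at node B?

C: max(20, 17, 0) = 20
D: max(1, 6, 20) = 20
E: max(11, 16, 14) = 16
B: min(20, 20, 16) = 16

16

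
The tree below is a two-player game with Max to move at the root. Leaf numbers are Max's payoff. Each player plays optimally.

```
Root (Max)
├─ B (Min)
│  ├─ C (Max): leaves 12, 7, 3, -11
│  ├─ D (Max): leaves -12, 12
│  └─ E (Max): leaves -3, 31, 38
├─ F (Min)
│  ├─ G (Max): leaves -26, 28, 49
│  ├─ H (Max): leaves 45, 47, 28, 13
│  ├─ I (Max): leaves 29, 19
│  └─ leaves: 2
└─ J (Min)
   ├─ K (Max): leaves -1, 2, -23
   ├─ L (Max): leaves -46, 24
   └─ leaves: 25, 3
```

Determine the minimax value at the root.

12

C (Max): max(12, 7, 3, -11) = 12
D (Max): max(-12, 12) = 12
E (Max): max(-3, 31, 38) = 38
B (Min): min(12, 12, 38) = 12
G (Max): max(-26, 28, 49) = 49
H (Max): max(45, 47, 28, 13) = 47
I (Max): max(29, 19) = 29
F (Min): min(49, 47, 29, 2) = 2
K (Max): max(-1, 2, -23) = 2
L (Max): max(-46, 24) = 24
J (Min): min(2, 24, 25, 3) = 2
Root (Max): max(12, 2, 2) = 12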